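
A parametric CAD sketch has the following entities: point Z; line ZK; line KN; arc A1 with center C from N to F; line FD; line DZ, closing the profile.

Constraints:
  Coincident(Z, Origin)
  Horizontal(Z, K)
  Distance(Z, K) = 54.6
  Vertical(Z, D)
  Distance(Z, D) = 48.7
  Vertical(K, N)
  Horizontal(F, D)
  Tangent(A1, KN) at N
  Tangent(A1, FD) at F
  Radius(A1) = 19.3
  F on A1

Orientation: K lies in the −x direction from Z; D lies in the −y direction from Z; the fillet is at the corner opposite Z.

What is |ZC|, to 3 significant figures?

45.9

ZD is vertical with |ZD| = 48.7 and D on the −y side, so D = (0.00, -48.7). The virtual corner opposite Z is at (-54.6, -48.7). A1 meets KN tangentially, so CN is at right angles to KN and tangency of A1 to FD means the radius CF is perpendicular to FD, with radius 19.3, so the center C sits 19.3 in from both sides at C = (-35.3, -29.4). Then |ZC| = |C − Z| = 45.9.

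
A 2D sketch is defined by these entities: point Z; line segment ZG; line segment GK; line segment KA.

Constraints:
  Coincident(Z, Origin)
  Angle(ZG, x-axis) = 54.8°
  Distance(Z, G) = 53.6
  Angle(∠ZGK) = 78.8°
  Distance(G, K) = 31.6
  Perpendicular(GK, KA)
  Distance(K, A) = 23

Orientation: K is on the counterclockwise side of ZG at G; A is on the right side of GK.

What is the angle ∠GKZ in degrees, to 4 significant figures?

68.05°

Z is at the origin; ZG runs at 54.8° with length 53.6, so G = 53.6·(cos 54.8°, sin 54.8°) = (30.90, 43.80). ∠ZGK = 78.8°, so GK runs at 54.8° + (180° − 78.8°) = 156.0° from the x-axis; with |GK| = 31.6, K = G + 31.6·(cos 156.0°, sin 156.0°) = (2.029, 56.65). Then cos ∠GKZ = KG·KZ / (|KG||KZ|), giving 68.05°.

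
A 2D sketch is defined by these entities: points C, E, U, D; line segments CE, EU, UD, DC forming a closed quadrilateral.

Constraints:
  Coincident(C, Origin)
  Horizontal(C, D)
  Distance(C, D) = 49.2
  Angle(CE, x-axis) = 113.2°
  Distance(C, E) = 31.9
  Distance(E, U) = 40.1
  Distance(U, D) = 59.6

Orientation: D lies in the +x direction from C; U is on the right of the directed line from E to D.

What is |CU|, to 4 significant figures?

14.24

Checks: |EU| = 40.10 ✓; |UD| = 59.60 ✓.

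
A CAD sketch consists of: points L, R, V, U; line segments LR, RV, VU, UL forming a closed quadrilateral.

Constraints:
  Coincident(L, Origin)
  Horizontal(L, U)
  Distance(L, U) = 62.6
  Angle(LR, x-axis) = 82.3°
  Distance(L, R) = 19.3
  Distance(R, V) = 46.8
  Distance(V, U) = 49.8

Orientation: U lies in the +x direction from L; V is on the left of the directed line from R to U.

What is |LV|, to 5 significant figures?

61.303

Checks: |RV| = 46.80 ✓; |VU| = 49.80 ✓.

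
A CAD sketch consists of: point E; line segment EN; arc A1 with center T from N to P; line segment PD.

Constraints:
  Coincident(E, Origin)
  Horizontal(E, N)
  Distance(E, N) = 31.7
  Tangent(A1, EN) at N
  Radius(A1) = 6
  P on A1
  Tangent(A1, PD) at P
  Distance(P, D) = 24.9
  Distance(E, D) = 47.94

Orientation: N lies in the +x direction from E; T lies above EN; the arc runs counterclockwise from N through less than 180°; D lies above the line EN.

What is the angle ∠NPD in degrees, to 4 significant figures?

133.5°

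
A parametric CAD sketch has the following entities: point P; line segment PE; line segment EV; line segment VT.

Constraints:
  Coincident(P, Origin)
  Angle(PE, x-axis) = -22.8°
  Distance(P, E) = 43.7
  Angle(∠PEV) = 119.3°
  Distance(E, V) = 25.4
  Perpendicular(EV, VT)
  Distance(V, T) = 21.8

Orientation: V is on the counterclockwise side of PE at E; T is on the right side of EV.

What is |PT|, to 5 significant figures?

76.014

P is at the origin; PE runs at -22.8° with length 43.7, so E = 43.7·(cos -22.8°, sin -22.8°) = (40.285, -16.934). ∠PEV = 119.3°, so EV runs at -22.8° + (180° − 119.3°) = 37.900° from the x-axis; with |EV| = 25.4, V = E + 25.4·(cos 37.900°, sin 37.900°) = (60.328, -1.3316). EV ⟂ VT; with |VT| = 21.8 on the right of EV, T = V + 21.8·(0.61429, -0.78908) = (73.720, -18.534). Then |PT| = |T − P| = 76.014.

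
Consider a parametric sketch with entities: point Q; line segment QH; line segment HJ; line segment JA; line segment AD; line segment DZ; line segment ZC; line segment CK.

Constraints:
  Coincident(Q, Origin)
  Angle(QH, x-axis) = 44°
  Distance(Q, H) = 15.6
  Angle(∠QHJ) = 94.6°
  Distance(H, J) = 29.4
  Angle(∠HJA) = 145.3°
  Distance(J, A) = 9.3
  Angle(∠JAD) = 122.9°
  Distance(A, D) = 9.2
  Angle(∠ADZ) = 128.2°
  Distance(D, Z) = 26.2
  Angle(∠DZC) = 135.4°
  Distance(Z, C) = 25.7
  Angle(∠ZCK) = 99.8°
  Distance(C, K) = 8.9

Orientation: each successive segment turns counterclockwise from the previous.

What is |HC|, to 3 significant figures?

28.1

∠ADZ = 128.2° gives DZ at -87.0° from the x-axis; with |DZ| = 26.2, Z = (-21.9, 3.88). ∠DZC = 135.4° gives ZC at -42.4° from the x-axis; with |ZC| = 25.7, C = (-2.96, -13.5). Then |HC| = |C − H| = 28.1.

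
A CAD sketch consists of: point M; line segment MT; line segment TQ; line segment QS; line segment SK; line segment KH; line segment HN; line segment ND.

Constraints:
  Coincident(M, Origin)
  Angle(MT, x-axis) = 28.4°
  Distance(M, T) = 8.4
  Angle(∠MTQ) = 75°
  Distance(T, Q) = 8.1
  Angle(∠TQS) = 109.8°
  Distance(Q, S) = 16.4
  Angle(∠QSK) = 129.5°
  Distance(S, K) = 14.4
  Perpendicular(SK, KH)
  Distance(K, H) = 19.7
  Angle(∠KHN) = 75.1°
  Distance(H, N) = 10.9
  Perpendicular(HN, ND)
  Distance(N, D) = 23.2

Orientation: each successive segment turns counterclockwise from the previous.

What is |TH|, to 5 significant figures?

20.696

M is at the origin; MT runs at 28.4° with length 8.4, so T = (7.3890, 3.9952). ∠MTQ = 75.0° gives TQ at 133.40° from the x-axis; with |TQ| = 8.1, Q = (1.8236, 9.8805). ∠TQS = 109.8° gives QS at -156.40° from the x-axis; with |QS| = 16.4, S = (-13.205, 3.3148). ∠QSK = 129.5° gives SK at -105.90° from the x-axis; with |SK| = 14.4, K = (-17.150, -10.534). SK is perpendicular to KH, so KH runs at -15.900°; with |KH| = 19.7, H = (1.7966, -15.931). Then |TH| = |H − T| = 20.696.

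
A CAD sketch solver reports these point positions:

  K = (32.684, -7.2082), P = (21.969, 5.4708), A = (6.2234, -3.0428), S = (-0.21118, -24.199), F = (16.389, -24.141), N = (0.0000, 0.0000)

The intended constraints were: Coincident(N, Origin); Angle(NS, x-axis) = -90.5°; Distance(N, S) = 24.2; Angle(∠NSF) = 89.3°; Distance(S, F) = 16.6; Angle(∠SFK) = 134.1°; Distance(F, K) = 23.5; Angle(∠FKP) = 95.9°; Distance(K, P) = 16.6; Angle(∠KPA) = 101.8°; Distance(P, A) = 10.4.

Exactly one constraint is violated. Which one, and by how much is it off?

Distance(P, A) = 10.4 — off by 7.50.

N = (0.00, 0.00) ✓; NS at -90.50° ✓; |NS| = 24.20 ✓; ∠NSF = 89.30° ✓; |SF| = 16.60 ✓; ∠SFK = 134.1° ✓; |FK| = 23.50 ✓; ∠FKP = 95.90° ✓; |KP| = 16.60 ✓; ∠KPA = 101.8° ✓; |PA| = 17.90 ✗.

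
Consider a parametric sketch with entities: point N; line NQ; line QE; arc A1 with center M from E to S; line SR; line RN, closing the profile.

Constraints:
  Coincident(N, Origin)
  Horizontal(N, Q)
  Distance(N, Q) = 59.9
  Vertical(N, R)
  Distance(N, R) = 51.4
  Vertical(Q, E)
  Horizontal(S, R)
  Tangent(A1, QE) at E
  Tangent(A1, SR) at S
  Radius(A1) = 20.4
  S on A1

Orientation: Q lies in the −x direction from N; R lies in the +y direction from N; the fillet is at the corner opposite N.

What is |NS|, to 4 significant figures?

64.82

The virtual corner opposite N is at (-59.90, 51.40). Since A1 is tangent to QE there, ME ⟂ QE and the tangent condition forces MS to be normal to SR, with radius 20.4, so the center M sits 20.4 in from both sides at M = (-39.50, 31.00). That places the tangent points at E = (-59.90, 31.00) on QE and S = (-39.50, 51.40) on SR. Then |NS| = |S − N| = 64.82.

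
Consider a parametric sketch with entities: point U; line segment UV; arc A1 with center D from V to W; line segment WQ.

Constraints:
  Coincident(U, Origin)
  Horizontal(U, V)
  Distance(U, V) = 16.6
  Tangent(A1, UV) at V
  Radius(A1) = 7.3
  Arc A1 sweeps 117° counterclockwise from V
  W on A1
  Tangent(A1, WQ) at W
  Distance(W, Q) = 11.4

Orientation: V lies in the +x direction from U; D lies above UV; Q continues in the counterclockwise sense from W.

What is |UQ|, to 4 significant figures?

27.44

U is at the origin; U and V share the same y with |UV| = 16.6 and V on the +x side, so V = (16.60, 0.000). A1 meets UV tangentially, so DV is at right angles to UV, so D = V + (0, 7.3) = (16.60, 7.300). On A1, V sits at bearing -90° from D; a 117° counterclockwise sweep puts W at bearing 27°, so W = D + 7.3·(cos 27°, sin 27°) = (23.10, 10.61). A1 meets WQ tangentially, so DW is at right angles to WQ, so WQ runs along (−sin 27°, cos 27°); with |WQ| = 11.4, Q = (17.93, 20.77). Then |UQ| = |Q − U| = 27.44.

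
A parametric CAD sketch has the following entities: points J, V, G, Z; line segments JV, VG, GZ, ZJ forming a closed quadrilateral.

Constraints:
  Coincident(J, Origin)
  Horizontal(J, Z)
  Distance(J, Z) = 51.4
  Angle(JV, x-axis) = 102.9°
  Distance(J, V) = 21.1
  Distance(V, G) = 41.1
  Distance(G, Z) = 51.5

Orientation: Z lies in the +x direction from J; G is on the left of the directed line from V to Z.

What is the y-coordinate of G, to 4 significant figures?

45.76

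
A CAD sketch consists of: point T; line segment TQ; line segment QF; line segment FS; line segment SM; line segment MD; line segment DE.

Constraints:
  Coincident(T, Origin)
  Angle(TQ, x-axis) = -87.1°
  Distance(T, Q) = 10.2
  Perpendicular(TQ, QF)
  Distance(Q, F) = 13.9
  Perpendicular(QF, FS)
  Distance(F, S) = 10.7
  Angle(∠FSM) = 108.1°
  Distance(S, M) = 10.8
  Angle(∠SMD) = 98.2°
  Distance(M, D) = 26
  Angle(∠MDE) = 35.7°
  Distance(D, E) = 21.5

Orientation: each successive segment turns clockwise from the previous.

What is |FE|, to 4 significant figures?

2.925

T is at the origin; TQ runs at -87.1° with length 10.2, so Q = (0.5160, -10.19). The perpendicularity gives QF at right angles to TQ, so QF runs at -177.1°; with |QF| = 13.9, F = (-13.37, -10.89). The perpendicularity gives FS at right angles to QF, so FS runs at 92.90°; with |FS| = 10.7, S = (-13.91, -0.2039). ∠FSM = 108.1° gives SM at 21.00° from the x-axis; with |SM| = 10.8, M = (-3.825, 3.666). ∠SMD = 98.2° gives MD at -60.80° from the x-axis; with |MD| = 26.0, D = (8.860, -19.03). ∠MDE = 35.7° gives DE at 154.9° from the x-axis; with |DE| = 21.5, E = (-10.61, -9.909). Then |FE| = |E − F| = 2.925.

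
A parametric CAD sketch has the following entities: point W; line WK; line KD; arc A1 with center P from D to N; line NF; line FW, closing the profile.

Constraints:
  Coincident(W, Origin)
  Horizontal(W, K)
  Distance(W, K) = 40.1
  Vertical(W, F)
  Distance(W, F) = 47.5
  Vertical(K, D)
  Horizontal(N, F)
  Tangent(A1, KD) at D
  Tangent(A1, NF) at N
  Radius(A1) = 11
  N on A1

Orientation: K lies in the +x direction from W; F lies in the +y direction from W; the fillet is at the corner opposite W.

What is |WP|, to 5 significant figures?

46.680

W is at the origin; W and K share the same y with |WK| = 40.1 and K on the +x side, so K = (40.100, 0.0000). W and F share the same x with |WF| = 47.5 and F on the +y side, so F = (0.0000, 47.500). The virtual corner opposite W is at (40.100, 47.500). The tangent condition forces PD to be normal to KD and the tangent condition forces PN to be normal to NF, with radius 11.0, so the center P sits 11.0 in from both sides at P = (29.100, 36.500). Then |WP| = |P − W| = 46.680.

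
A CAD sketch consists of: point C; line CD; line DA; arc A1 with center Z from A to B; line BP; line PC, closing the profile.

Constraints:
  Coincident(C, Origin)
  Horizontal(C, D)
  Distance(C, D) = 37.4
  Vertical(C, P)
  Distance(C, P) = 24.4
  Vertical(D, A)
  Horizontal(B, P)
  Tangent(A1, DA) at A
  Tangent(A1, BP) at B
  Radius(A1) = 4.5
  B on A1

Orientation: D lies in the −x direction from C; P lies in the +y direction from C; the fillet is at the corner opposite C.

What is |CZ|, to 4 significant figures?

38.45

C is at the origin; CD is horizontal with |CD| = 37.4 and D on the −x side, so D = (-37.40, 0.000). CP is vertical with |CP| = 24.4 and P on the +y side, so P = (0.000, 24.40). The virtual corner opposite C is at (-37.40, 24.40). A1 meets DA tangentially, so ZA is at right angles to DA and since A1 is tangent to BP there, ZB ⟂ BP, with radius 4.5, so the center Z sits 4.5 in from both sides at Z = (-32.90, 19.90). Then |CZ| = |Z − C| = 38.45.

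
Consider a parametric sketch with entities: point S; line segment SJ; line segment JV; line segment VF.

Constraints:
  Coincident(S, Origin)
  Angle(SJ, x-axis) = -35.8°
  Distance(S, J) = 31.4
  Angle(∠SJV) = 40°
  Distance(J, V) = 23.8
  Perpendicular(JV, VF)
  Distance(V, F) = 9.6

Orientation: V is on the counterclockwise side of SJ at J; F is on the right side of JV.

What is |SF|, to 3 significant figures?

29.8

∠SJV = 40.0°, so JV runs at -35.8° + (180° − 40.0°) = 104° from the x-axis; with |JV| = 23.8, V = J + 23.8·(cos 104°, sin 104°) = (19.6, 4.71). JV ⟂ VF; with |VF| = 9.6 on the right of JV, F = V + 9.6·(0.969, 0.245) = (28.9, 7.06). Then |SF| = |F − S| = 29.8.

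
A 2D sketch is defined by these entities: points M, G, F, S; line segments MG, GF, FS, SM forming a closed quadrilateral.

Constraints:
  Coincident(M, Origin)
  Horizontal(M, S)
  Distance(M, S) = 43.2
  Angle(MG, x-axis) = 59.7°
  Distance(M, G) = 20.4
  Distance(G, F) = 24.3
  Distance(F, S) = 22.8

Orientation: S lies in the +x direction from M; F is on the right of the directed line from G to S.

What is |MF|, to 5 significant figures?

21.246

Checks: |GF| = 24.30 ✓; |FS| = 22.80 ✓.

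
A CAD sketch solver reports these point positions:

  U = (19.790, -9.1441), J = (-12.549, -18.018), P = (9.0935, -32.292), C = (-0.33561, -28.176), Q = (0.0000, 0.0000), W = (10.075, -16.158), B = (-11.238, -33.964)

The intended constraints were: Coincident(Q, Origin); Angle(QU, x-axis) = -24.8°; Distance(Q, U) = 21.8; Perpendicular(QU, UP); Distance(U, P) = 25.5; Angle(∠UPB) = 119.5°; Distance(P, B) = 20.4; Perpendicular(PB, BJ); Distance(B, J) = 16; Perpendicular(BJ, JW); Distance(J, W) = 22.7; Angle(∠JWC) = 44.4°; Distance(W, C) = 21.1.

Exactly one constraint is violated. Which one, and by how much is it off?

Distance(W, C) = 21.1 — off by 5.20.

Q = (0.00, 0.00) ✓; QU at -24.80° ✓; |QU| = 21.80 ✓; ∠(QU, UP) = 90.00° ✓; |UP| = 25.50 ✓; ∠UPB = 119.5° ✓; |PB| = 20.40 ✓; ∠(PB, BJ) = 90.00° ✓; |BJ| = 16.00 ✓; ∠(BJ, JW) = 90.00° ✓; |JW| = 22.70 ✓; ∠JWC = 44.40° ✓; |WC| = 15.90 ✗.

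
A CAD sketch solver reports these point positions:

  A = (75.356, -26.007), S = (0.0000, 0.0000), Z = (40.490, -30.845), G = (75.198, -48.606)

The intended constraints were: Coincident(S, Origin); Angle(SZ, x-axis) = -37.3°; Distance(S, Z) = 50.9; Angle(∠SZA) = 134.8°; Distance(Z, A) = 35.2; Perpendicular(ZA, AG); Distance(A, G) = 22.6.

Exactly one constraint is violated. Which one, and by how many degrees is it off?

Perpendicular(ZA, AG) — off by 8.30°.

S = (0.00, 0.00) ✓; SZ at -37.30° ✓; |SZ| = 50.90 ✓; ∠SZA = 134.8° ✓; |ZA| = 35.20 ✓; ∠(ZA, AG) = 98.30° ✗; |AG| = 22.60 ✓.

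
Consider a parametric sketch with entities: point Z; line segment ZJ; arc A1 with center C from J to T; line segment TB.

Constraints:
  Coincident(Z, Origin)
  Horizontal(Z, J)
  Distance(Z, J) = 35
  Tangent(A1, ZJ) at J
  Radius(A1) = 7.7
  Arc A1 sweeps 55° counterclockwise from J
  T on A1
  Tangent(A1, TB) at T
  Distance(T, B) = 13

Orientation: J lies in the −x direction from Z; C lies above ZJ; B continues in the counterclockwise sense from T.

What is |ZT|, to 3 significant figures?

28.9

Z is at the origin; Z and J share the same y with |ZJ| = 35.0 and J on the −x side, so J = (-35.0, 0.00). A1 meets ZJ tangentially, so CJ is at right angles to ZJ, so C = J + (0, 7.7) = (-35.0, 7.70). On A1, J sits at bearing -90° from C; a 55° counterclockwise sweep puts T at bearing -35°, so T = C + 7.7·(cos -35°, sin -35°) = (-28.7, 3.28). Then |ZT| = |T − Z| = 28.9.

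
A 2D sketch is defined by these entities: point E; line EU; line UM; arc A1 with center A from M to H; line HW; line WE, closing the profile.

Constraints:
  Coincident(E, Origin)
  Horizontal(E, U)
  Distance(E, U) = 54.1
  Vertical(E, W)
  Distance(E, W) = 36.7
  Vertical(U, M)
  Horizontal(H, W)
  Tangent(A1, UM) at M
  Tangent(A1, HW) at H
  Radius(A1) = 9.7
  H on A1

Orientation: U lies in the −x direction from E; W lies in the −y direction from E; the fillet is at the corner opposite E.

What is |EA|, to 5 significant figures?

51.965

E is at the origin; E and U share the same y with |EU| = 54.1 and U on the −x side, so U = (-54.100, 0.0000). EW is vertical with |EW| = 36.7 and W on the −y side, so W = (0.0000, -36.700). The virtual corner opposite E is at (-54.100, -36.700). The tangent condition forces AM to be normal to UM and the tangent condition forces AH to be normal to HW, with radius 9.7, so the center A sits 9.7 in from both sides at A = (-44.400, -27.000). Then |EA| = |A − E| = 51.965.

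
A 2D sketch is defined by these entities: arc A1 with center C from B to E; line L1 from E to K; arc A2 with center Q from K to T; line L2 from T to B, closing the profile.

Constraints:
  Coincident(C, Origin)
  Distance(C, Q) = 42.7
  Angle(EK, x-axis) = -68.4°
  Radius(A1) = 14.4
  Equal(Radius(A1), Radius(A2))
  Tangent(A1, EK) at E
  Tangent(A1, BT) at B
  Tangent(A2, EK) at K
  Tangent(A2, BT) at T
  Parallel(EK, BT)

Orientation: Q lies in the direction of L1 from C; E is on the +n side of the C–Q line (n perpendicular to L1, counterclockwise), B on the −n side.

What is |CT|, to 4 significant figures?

45.06

Tangency of A1 to both parallel lines with radius 14.4 puts E and B at C ± 14.4·n: E = (13.39, 5.301), B = (-13.39, -5.301). Equal radii place K and T the same way about Q: K = Q + 14.4·n = (29.11, -34.40), T = Q − 14.4·n = (2.330, -45.00). Then |CT| = |T − C| = 45.06.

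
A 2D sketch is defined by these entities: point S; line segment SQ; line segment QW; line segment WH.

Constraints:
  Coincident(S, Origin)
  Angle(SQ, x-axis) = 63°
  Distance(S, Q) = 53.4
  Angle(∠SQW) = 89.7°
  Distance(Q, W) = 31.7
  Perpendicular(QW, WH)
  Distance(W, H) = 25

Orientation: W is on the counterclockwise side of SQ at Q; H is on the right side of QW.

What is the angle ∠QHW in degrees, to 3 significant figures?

51.7°

∠SQW = 89.7°, so QW runs at 63.0° + (180° − 89.7°) = 153° from the x-axis; with |QW| = 31.7, W = Q + 31.7·(cos 153°, sin 153°) = (-4.08, 61.8). The perpendicularity gives WH at right angles to QW; with |WH| = 25.0 on the right of QW, H = W + 25.0·(0.449, 0.893) = (7.16, 84.2). Then cos ∠QHW = HQ·HW / (|HQ||HW|), giving 51.7°.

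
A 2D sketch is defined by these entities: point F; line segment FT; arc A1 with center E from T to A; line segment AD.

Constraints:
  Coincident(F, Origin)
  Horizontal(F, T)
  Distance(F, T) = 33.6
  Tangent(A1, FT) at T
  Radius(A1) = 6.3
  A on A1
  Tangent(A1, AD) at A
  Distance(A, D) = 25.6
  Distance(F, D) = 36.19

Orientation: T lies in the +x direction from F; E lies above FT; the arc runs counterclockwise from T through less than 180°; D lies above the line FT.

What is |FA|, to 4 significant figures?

39.68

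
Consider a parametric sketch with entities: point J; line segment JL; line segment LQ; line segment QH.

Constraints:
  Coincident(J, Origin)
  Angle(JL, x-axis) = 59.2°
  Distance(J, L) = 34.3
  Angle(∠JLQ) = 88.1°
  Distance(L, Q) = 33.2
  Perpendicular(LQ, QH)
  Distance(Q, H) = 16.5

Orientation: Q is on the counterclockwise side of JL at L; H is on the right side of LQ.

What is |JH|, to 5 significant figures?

60.056

J is at the origin; JL runs at 59.2° with length 34.3, so L = 34.3·(cos 59.2°, sin 59.2°) = (17.563, 29.462). ∠JLQ = 88.1°, so LQ runs at 59.2° + (180° − 88.1°) = 151.10° from the x-axis; with |LQ| = 33.2, Q = L + 33.2·(cos 151.10°, sin 151.10°) = (-11.502, 45.507). LQ ⟂ QH; with |QH| = 16.5 on the right of LQ, H = Q + 16.5·(0.48328, 0.87546) = (-3.5282, 59.952). Then |JH| = |H − J| = 60.056.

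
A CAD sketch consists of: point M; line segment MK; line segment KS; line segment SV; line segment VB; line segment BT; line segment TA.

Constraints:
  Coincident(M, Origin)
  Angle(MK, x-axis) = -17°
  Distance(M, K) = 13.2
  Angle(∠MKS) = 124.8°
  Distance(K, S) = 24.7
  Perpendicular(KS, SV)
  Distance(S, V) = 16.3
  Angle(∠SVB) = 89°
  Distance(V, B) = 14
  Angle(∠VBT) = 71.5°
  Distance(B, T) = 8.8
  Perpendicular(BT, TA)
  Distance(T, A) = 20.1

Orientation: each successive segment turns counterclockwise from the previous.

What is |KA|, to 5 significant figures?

35.655

∠VBT = 71.5° gives BT at -32.300° from the x-axis; with |BT| = 8.8, T = (18.543, 10.674). BT ⟂ TA, so TA runs at 57.700°; with |TA| = 20.1, A = (29.283, 27.664). Then |KA| = |A − K| = 35.655.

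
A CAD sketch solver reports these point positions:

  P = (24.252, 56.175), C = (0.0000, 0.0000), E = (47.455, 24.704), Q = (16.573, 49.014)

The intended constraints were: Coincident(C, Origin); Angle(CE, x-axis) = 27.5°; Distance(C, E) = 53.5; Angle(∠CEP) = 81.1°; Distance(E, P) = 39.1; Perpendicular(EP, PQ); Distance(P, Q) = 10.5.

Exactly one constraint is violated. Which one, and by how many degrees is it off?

Perpendicular(EP, PQ) — off by 6.60°.

C = (0.00, 0.00) ✓; CE at 27.50° ✓; |CE| = 53.50 ✓; ∠CEP = 81.10° ✓; |EP| = 39.10 ✓; ∠(EP, PQ) = 96.60° ✗; |PQ| = 10.50 ✓.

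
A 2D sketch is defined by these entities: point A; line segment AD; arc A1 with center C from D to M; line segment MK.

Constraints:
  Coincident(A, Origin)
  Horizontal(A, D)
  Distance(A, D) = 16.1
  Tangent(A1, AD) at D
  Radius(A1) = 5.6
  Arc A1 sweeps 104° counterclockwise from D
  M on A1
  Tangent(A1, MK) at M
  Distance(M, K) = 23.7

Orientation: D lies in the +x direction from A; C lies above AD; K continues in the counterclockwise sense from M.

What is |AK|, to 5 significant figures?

33.863

A is at the origin; A and D share the same y with |AD| = 16.1 and D on the +x side, so D = (16.100, 0.0000). Tangency of A1 to AD means the radius CD is perpendicular to AD, so C = D + (0, 5.6) = (16.100, 5.6000). On A1, D sits at bearing -90° from C; a 104° counterclockwise sweep puts M at bearing 14°, so M = C + 5.6·(cos 14°, sin 14°) = (21.534, 6.9548). Since A1 is tangent to MK there, CM ⟂ MK, so MK runs along (−sin 14°, cos 14°); with |MK| = 23.7, K = (15.800, 29.951). Then |AK| = |K − A| = 33.863.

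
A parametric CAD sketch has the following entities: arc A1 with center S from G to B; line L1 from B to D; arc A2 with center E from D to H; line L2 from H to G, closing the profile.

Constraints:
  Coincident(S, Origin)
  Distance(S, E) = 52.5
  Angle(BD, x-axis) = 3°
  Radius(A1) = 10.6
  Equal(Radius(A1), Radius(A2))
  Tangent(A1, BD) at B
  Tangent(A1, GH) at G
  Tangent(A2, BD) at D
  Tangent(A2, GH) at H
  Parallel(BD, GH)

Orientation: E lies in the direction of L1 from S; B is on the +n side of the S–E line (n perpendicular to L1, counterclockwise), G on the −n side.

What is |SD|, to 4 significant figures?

53.56

The slot axis is L1's direction at 3.0°, so u = (cos 3.0°, sin 3.0°) = (0.9986, 0.05234) and n = (−sin 3.0°, cos 3.0°) = (-0.05234, 0.9986). S is at the origin and E lies 52.5 along u from S, so E = 52.5·u = (52.43, 2.748). Tangency of A1 to both parallel lines with radius 10.6 puts B and G at S ± 10.6·n: B = (-0.5548, 10.59), G = (0.5548, -10.59). Equal radii place D and H the same way about E: D = E + 10.6·n = (51.87, 13.33), H = E − 10.6·n = (52.98, -7.838). Then |SD| = |D − S| = 53.56.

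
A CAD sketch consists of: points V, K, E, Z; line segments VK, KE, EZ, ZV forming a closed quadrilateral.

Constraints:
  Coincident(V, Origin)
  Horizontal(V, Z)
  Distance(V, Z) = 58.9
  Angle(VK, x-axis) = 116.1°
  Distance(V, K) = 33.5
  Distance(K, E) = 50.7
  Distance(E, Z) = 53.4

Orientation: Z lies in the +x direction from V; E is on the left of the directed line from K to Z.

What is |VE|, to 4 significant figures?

57.32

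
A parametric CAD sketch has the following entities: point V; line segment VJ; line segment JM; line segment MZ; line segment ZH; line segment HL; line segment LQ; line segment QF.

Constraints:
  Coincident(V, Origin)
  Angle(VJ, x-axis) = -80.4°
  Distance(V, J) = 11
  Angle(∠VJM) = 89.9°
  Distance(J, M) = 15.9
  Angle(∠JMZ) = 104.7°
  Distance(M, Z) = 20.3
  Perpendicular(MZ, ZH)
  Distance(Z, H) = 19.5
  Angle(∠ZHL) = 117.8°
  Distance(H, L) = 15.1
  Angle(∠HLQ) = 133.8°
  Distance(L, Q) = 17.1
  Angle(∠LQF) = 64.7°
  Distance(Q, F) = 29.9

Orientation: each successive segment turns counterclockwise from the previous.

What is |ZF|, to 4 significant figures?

8.938

V is at the origin; VJ runs at -80.4° with length 11.0, so J = (1.834, -10.85). ∠VJM = 89.9° gives JM at 9.700° from the x-axis; with |JM| = 15.9, M = (17.51, -8.167). ∠JMZ = 104.7° gives MZ at 85.00° from the x-axis; with |MZ| = 20.3, Z = (19.28, 12.06). MZ ⟂ ZH, so ZH runs at 175.0°; with |ZH| = 19.5, H = (-0.1494, 13.76). ∠ZHL = 117.8° gives HL at -122.8° from the x-axis; with |HL| = 15.1, L = (-8.329, 1.063). ∠HLQ = 133.8° gives LQ at -76.60° from the x-axis; with |LQ| = 17.1, Q = (-4.366, -15.57). ∠LQF = 64.7° gives QF at 38.70° from the x-axis; with |QF| = 29.9, F = (18.97, 3.123). Then |ZF| = |F − Z| = 8.938.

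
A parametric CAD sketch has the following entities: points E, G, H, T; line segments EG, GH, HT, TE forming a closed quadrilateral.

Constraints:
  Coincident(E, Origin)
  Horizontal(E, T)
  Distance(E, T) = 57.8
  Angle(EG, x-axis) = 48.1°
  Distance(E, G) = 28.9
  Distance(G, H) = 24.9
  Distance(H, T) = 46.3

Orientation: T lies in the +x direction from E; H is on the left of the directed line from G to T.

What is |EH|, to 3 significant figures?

53.8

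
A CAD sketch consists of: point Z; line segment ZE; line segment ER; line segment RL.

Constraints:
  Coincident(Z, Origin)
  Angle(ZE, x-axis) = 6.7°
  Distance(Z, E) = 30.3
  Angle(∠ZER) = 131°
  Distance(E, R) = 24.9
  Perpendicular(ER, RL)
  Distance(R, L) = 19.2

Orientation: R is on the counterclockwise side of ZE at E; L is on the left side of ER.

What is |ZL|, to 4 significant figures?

44.93

Z is at the origin; ZE runs at 6.7° with length 30.3, so E = 30.3·(cos 6.7°, sin 6.7°) = (30.09, 3.535). ∠ZER = 131.0°, so ER runs at 6.7° + (180° − 131.0°) = 55.70° from the x-axis; with |ER| = 24.9, R = E + 24.9·(cos 55.70°, sin 55.70°) = (44.12, 24.10). The perpendicularity gives RL at right angles to ER; with |RL| = 19.2 on the left of ER, L = R + 19.2·(-0.8261, 0.5635) = (28.26, 34.92). Then |ZL| = |L − Z| = 44.93.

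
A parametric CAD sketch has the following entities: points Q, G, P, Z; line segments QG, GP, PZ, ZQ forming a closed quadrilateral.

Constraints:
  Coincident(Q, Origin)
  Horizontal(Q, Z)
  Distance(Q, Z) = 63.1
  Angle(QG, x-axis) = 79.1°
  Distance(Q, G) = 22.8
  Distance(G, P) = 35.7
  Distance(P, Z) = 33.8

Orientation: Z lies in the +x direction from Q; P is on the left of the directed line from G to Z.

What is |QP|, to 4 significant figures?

46.92

Checks: |GP| = 35.70 ✓; |PZ| = 33.80 ✓.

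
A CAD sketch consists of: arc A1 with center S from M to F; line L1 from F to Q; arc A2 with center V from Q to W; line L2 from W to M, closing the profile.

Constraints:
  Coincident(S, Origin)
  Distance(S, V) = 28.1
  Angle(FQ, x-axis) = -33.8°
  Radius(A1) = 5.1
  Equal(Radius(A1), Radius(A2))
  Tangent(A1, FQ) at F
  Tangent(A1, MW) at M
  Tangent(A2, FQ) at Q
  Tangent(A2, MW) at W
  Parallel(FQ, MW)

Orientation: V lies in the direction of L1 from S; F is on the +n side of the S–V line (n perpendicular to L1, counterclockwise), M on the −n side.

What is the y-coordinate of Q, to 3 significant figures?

-11.4

The slot axis is L1's direction at -33.8°, so u = (cos -33.8°, sin -33.8°) = (0.831, -0.556) and n = (−sin -33.8°, cos -33.8°) = (0.556, 0.831). S is at the origin and V lies 28.1 along u from S, so V = 28.1·u = (23.4, -15.6). Tangency of A1 to both parallel lines with radius 5.1 puts F and M at S ± 5.1·n: F = (2.84, 4.24), M = (-2.84, -4.24). Equal radii place Q and W the same way about V: Q = V + 5.1·n = (26.2, -11.4), W = V − 5.1·n = (20.5, -19.9). So Q.y = -11.4.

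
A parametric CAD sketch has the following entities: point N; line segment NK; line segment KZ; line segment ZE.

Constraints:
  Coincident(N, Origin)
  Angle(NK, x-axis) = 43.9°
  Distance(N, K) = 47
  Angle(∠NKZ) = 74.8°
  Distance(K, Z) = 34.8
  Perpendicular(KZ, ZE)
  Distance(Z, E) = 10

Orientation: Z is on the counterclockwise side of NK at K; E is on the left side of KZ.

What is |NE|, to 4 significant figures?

41.90

∠NKZ = 74.8°, so KZ runs at 43.9° + (180° − 74.8°) = 149.1° from the x-axis; with |KZ| = 34.8, Z = K + 34.8·(cos 149.1°, sin 149.1°) = (4.005, 50.46). KZ ⟂ ZE; with |ZE| = 10.0 on the left of KZ, E = Z + 10.0·(-0.5135, -0.8581) = (-1.130, 41.88). Then |NE| = |E − N| = 41.90.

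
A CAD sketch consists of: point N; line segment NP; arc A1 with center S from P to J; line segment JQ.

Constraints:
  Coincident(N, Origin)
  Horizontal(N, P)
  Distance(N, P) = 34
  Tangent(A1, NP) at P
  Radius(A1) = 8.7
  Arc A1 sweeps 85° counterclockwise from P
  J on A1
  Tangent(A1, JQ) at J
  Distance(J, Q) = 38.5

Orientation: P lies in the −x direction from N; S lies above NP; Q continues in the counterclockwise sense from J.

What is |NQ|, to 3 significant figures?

51.2

On A1, P sits at bearing -90° from S; an 85° counterclockwise sweep puts J at bearing -5°, so J = S + 8.7·(cos -5°, sin -5°) = (-25.3, 7.94). Since A1 is tangent to JQ there, SJ ⟂ JQ, so JQ runs along (−sin -5°, cos -5°); with |JQ| = 38.5, Q = (-22.0, 46.3). Then |NQ| = |Q − N| = 51.2.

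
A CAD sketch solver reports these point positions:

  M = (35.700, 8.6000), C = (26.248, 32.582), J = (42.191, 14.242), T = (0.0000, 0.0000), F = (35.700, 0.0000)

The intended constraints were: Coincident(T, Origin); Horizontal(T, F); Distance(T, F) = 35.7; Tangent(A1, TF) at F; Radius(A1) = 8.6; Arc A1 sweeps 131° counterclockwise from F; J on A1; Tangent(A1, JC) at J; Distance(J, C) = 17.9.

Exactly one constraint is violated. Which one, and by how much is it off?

Distance(J, C) = 17.9 — off by 6.40.

T = (0.00, 0.00) ✓; T.y = 0.00, F.y = 0.00 ✓; |TF| = 35.70 ✓; ∠(MF, FT) = 90.00° ✓; |MF| = 8.600 ✓; bearing(M→J) − bearing(M→F) = 131.0° ✓; |MJ| = 8.600 ✓; ∠(MJ, JC) = 90.00° ✓; |JC| = 24.30 ✗.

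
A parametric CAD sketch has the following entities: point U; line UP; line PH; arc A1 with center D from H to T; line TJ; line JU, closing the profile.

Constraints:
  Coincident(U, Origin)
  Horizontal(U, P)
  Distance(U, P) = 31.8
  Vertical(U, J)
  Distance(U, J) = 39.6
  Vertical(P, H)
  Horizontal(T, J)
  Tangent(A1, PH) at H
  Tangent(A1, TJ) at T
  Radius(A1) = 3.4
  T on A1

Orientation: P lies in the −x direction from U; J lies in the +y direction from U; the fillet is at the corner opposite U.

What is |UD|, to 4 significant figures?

46.01

U is at the origin; U and P share the same y with |UP| = 31.8 and P on the −x side, so P = (-31.80, 0.000). U and J share the same x with |UJ| = 39.6 and J on the +y side, so J = (0.000, 39.60). The virtual corner opposite U is at (-31.80, 39.60). The tangent condition forces DH to be normal to PH and A1 meets TJ tangentially, so DT is at right angles to TJ, with radius 3.4, so the center D sits 3.4 in from both sides at D = (-28.40, 36.20). Then |UD| = |D − U| = 46.01.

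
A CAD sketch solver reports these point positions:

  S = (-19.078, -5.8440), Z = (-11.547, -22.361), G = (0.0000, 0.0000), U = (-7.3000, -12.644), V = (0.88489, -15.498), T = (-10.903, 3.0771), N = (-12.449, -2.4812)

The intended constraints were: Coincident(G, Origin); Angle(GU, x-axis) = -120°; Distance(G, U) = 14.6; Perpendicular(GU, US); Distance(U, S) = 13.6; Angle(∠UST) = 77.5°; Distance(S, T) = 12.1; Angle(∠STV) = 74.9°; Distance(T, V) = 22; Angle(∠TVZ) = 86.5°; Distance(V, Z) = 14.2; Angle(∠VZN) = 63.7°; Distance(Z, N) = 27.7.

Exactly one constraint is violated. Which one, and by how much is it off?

Distance(Z, N) = 27.7 — off by 7.80.

G = (0.00, 0.00) ✓; GU at -120.0° ✓; |GU| = 14.60 ✓; ∠(GU, US) = 90.00° ✓; |US| = 13.60 ✓; ∠UST = 77.50° ✓; |ST| = 12.10 ✓; ∠STV = 74.90° ✓; |TV| = 22.00 ✓; ∠TVZ = 86.50° ✓; |VZ| = 14.20 ✓; ∠VZN = 63.70° ✓; |ZN| = 19.90 ✗.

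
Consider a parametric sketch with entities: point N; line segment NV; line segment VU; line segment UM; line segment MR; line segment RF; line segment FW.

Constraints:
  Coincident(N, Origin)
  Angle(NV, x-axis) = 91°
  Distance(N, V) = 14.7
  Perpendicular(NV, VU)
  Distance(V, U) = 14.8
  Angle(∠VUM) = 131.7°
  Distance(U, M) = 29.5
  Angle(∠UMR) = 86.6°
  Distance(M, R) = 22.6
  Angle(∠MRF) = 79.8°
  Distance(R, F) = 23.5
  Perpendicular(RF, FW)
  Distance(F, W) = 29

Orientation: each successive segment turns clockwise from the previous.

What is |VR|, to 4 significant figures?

39.71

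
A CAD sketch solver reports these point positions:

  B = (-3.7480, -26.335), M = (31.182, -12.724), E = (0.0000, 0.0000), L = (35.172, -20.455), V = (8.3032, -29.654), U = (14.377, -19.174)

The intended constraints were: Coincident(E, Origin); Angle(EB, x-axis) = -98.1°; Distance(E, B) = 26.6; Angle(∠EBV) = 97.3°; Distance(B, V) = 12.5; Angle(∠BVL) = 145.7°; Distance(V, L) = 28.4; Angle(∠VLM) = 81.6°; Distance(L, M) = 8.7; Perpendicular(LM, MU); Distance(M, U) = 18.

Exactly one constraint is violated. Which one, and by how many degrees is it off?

Perpendicular(LM, MU) — off by 6.30°.

E = (0.00, 0.00) ✓; EB at -98.10° ✓; |EB| = 26.60 ✓; ∠EBV = 97.30° ✓; |BV| = 12.50 ✓; ∠BVL = 145.7° ✓; |VL| = 28.40 ✓; ∠VLM = 81.60° ✓; |LM| = 8.700 ✓; ∠(LM, MU) = 83.70° ✗; |MU| = 18.00 ✓.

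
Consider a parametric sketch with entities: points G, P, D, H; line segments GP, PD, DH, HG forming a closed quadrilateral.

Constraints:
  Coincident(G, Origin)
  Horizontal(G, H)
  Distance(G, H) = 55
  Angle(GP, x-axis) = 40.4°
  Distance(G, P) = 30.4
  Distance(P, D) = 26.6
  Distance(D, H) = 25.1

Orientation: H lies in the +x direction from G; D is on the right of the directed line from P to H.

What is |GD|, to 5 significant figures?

31.140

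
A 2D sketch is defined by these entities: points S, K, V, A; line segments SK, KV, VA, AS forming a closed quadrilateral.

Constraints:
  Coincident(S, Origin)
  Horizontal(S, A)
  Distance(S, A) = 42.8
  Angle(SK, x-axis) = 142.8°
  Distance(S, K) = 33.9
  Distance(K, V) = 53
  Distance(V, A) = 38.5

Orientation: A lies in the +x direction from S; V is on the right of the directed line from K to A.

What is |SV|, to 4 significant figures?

20.49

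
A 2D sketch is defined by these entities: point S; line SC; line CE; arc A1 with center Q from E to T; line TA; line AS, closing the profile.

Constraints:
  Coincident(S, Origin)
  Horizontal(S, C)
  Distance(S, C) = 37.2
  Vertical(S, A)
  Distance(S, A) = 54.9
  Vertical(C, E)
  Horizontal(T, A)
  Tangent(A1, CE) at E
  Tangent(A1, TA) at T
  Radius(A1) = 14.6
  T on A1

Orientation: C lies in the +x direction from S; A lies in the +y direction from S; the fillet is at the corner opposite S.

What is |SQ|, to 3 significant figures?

46.2

S is at the origin; S and C share the same y with |SC| = 37.2 and C on the +x side, so C = (37.2, 0.00). SA is vertical with |SA| = 54.9 and A on the +y side, so A = (0.00, 54.9). The virtual corner opposite S is at (37.2, 54.9). Tangency of A1 to CE means the radius QE is perpendicular to CE and the tangent condition forces QT to be normal to TA, with radius 14.6, so the center Q sits 14.6 in from both sides at Q = (22.6, 40.3). Then |SQ| = |Q − S| = 46.2.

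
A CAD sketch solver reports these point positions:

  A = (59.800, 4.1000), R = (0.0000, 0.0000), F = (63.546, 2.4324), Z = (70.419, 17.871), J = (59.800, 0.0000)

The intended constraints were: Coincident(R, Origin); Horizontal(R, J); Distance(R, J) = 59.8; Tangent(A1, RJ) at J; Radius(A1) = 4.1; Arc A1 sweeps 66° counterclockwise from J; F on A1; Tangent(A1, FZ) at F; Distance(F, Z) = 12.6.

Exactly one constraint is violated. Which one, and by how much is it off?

Distance(F, Z) = 12.6 — off by 4.30.

R = (0.00, 0.00) ✓; R.y = 0.00, J.y = 0.00 ✓; |RJ| = 59.80 ✓; ∠(AJ, JR) = 90.00° ✓; |AJ| = 4.100 ✓; bearing(A→F) − bearing(A→J) = 66.00° ✓; |AF| = 4.100 ✓; ∠(AF, FZ) = 90.00° ✓; |FZ| = 16.90 ✗.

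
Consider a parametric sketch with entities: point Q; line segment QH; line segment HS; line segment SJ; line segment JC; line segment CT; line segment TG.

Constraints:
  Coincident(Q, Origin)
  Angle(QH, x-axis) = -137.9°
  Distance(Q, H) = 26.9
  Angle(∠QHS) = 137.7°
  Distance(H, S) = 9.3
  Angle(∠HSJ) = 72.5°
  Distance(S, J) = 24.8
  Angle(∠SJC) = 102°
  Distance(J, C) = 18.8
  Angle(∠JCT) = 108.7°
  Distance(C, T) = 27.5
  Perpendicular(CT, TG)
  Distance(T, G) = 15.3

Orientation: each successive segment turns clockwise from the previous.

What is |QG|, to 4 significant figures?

28.96

Q is at the origin; QH runs at -137.9° with length 26.9, so H = (-19.96, -18.03). ∠QHS = 137.7° gives HS at 179.8° from the x-axis; with |HS| = 9.3, S = (-29.26, -18.00). ∠HSJ = 72.5° gives SJ at 72.30° from the x-axis; with |SJ| = 24.8, J = (-21.72, 5.624). ∠SJC = 102.0° gives JC at -5.700° from the x-axis; with |JC| = 18.8, C = (-3.012, 3.757). ∠JCT = 108.7° gives CT at -77.00° from the x-axis; with |CT| = 27.5, T = (3.174, -23.04). CT is perpendicular to TG, so TG runs at -167.0°; with |TG| = 15.3, G = (-11.73, -26.48). Then |QG| = |G − Q| = 28.96.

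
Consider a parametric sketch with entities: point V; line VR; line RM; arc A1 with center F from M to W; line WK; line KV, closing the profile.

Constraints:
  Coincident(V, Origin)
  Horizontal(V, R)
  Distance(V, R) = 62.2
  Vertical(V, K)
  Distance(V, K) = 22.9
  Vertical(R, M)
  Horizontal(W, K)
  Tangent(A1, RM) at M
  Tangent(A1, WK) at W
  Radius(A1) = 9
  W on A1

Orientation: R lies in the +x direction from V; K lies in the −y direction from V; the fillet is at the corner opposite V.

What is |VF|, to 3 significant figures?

55.0

V is at the origin; V and R share the same y with |VR| = 62.2 and R on the +x side, so R = (62.2, 0.00). V and K share the same x with |VK| = 22.9 and K on the −y side, so K = (0.00, -22.9). The virtual corner opposite V is at (62.2, -22.9). The tangent condition forces FM to be normal to RM and tangency of A1 to WK means the radius FW is perpendicular to WK, with radius 9.0, so the center F sits 9.0 in from both sides at F = (53.2, -13.9). Then |VF| = |F − V| = 55.0.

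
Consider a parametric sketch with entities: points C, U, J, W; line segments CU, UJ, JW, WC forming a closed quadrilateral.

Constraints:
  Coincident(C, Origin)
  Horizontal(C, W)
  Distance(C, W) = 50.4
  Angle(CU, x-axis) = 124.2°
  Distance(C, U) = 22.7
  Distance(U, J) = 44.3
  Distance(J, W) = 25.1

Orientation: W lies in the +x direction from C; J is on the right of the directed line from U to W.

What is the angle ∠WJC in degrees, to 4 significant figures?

164.3°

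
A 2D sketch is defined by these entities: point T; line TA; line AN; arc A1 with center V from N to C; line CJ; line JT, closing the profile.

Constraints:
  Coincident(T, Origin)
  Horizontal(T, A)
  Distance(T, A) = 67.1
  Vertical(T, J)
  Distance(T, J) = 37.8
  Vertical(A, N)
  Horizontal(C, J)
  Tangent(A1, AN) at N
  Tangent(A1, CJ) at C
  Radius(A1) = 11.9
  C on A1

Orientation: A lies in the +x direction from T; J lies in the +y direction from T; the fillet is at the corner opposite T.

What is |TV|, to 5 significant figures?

60.974

T is at the origin; T and A share the same y with |TA| = 67.1 and A on the +x side, so A = (67.100, 0.0000). T and J share the same x with |TJ| = 37.8 and J on the +y side, so J = (0.0000, 37.800). The virtual corner opposite T is at (67.100, 37.800). Tangency of A1 to AN means the radius VN is perpendicular to AN and A1 meets CJ tangentially, so VC is at right angles to CJ, with radius 11.9, so the center V sits 11.9 in from both sides at V = (55.200, 25.900). Then |TV| = |V − T| = 60.974.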